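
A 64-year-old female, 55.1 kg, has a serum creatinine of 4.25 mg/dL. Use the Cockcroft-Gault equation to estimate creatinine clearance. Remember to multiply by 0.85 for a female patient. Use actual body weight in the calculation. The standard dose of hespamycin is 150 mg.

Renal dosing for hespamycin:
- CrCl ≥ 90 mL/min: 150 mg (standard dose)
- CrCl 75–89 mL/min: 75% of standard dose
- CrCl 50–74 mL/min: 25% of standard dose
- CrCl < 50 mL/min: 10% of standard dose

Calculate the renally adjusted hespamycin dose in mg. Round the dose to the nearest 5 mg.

15 mg

CrCl = (140 − 64) × 55.1 / (72 × 4.25) × 0.85 = 4187.6 / 306.00 × 0.85 ≈ 11.6 mL/min
CrCl ≈ 12 mL/min → bracket < 50 mL/min.
10% of 150 mg = 15 mg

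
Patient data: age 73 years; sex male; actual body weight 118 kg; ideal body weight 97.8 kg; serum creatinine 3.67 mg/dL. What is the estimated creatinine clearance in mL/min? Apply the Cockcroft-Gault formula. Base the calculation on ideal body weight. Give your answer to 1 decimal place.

24.8 mL/min

CrCl = (140 − 73) × 97.8 / (72 × 3.67) = 6552.6 / 264.24 ≈ 24.8 mL/min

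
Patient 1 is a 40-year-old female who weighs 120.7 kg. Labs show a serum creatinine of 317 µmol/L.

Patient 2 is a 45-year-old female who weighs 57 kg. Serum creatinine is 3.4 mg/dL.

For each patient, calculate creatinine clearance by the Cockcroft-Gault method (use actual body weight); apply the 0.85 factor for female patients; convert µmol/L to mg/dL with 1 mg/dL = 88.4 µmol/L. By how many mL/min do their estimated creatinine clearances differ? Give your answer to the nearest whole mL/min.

21 mL/min

Patient 1: SCr = 317 / 88.4 = 3.586 mg/dL
Patient 1: CrCl = (140 − 40) × 120.7 / (72 × 3.586) × 0.85 = 12070.0 / 258.19 × 0.85 ≈ 39.7 mL/min
Patient 2: CrCl = (140 − 45) × 57 / (72 × 3.4) × 0.85 = 5415.0 / 244.80 × 0.85 ≈ 18.8 mL/min
|39.7 − 18.8| = 20.9 mL/min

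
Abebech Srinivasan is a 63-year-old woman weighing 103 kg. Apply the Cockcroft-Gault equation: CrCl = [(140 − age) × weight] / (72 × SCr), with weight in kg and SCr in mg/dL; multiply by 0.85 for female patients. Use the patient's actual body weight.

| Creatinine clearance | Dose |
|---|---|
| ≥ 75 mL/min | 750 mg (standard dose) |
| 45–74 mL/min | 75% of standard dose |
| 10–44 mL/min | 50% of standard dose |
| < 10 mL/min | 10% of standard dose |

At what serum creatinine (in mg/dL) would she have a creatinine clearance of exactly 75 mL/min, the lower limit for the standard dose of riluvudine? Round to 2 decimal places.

Standard dose requires CrCl ≥ 75 mL/min.
Set (140 − 63) × 103 × 0.85 / (72 × SCr) = 75
SCr = (140 − 63) × 103 × 0.85 / (72 × 75) = 1.248 mg/dL

1.25 mg/dL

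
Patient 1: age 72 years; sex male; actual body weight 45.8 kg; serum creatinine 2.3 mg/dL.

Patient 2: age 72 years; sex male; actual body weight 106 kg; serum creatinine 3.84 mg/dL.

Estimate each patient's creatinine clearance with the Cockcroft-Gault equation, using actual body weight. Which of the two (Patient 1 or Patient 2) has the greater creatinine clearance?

Patient 2

Patient 1: CrCl = (140 − 72) × 45.8 / (72 × 2.3) = 3114.4 / 165.60 ≈ 18.8 mL/min
Patient 2: CrCl = (140 − 72) × 106 / (72 × 3.84) = 7208.0 / 276.48 ≈ 26.1 mL/min
18.8 vs 26.1 mL/min → Patient 2 is higher.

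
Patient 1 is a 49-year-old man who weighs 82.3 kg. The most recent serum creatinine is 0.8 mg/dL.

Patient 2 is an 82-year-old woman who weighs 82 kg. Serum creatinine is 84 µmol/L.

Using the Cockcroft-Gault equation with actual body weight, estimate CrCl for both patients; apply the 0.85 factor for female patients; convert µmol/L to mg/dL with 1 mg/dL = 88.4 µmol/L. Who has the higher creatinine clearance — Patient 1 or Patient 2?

Patient 1

Patient 1: CrCl = (140 − 49) × 82.3 / (72 × 0.8) = 7489.3 / 57.60 ≈ 130.0 mL/min
Patient 2: SCr = 84 / 88.4 = 0.95 mg/dL
Patient 2: CrCl = (140 − 82) × 82 / (72 × 0.95) × 0.85 = 4756.0 / 68.40 × 0.85 ≈ 59.1 mL/min
130.0 vs 59.1 mL/min → Patient 1 is higher.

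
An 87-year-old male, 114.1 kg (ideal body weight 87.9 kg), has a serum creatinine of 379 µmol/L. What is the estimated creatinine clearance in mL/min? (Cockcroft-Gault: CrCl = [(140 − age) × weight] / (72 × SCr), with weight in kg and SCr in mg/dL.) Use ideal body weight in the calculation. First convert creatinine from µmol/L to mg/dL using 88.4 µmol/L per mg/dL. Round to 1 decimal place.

SCr = 379 / 88.4 = 4.287 mg/dL
CrCl = (140 − 87) × 87.9 / (72 × 4.287) = 4658.7 / 308.66 ≈ 15.1 mL/min

15.1 mL/min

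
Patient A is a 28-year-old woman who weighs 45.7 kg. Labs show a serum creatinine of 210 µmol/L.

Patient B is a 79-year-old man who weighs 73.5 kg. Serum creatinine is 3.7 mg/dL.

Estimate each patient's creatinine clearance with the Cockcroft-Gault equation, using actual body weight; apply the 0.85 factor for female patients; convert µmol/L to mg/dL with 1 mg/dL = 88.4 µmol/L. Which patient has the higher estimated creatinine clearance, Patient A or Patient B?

Patient A

Patient A: SCr = 210 / 88.4 = 2.376 mg/dL
Patient A: CrCl = (140 − 28) × 45.7 / (72 × 2.376) × 0.85 = 5118.4 / 171.07 × 0.85 ≈ 25.4 mL/min
Patient B: CrCl = (140 − 79) × 73.5 / (72 × 3.7) = 4483.5 / 266.40 ≈ 16.8 mL/min
25.4 vs 16.8 mL/min → Patient A is higher.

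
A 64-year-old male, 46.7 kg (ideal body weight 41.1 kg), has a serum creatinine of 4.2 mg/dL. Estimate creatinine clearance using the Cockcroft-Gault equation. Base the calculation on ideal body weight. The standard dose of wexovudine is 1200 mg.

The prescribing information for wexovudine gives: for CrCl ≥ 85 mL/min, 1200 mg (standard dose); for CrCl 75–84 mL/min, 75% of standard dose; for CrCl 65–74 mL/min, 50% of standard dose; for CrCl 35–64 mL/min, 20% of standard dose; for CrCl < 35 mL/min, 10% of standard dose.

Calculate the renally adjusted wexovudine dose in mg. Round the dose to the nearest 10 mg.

CrCl = (140 − 64) × 41.1 / (72 × 4.2) = 3123.6 / 302.40 ≈ 10.3 mL/min
CrCl ≈ 10 mL/min → bracket < 35 mL/min.
10% of 1200 mg = 120 mg

120 mg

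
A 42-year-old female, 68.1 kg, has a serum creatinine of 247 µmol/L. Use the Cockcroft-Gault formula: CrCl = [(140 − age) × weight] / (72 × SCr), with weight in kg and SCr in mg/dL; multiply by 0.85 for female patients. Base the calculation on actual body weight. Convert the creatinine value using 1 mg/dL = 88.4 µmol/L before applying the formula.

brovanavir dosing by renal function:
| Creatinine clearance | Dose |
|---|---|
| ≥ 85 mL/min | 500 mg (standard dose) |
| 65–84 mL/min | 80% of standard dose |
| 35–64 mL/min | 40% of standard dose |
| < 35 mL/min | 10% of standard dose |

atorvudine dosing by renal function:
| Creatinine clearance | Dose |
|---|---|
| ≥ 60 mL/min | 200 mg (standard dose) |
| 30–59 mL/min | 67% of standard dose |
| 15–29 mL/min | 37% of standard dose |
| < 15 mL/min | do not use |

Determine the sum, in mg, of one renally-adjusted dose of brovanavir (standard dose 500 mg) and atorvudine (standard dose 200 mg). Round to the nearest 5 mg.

125 mg

SCr = 247 / 88.4 = 2.794 mg/dL
CrCl = (140 − 42) × 68.1 / (72 × 2.794) × 0.85 = 6673.8 / 201.17 × 0.85 ≈ 28.2 mL/min
CrCl ≈ 28 mL/min.
brovanavir: < 35 mL/min → 10% of 500 mg = 50 mg.
atorvudine: 15–29 mL/min → 37% of 200 mg = 74 mg.
Total = 50 + 74 = 124 mg.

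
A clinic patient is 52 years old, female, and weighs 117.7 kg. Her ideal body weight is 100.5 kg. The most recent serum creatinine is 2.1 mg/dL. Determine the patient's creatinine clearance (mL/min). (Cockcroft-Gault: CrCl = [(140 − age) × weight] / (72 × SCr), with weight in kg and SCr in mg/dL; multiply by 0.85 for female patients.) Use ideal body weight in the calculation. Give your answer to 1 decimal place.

49.7 mL/min

CrCl = (140 − 52) × 100.5 / (72 × 2.1) × 0.85 = 8844.0 / 151.20 × 0.85 ≈ 49.7 mL/min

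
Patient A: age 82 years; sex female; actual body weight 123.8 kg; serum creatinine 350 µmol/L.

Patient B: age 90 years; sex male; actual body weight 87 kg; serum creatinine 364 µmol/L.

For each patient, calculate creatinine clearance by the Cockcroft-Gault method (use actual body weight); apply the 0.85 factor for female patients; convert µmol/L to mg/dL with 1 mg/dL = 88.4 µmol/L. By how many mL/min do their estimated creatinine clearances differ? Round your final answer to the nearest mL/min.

7 mL/min

Patient A: SCr = 350 / 88.4 = 3.959 mg/dL
Patient A: CrCl = (140 − 82) × 123.8 / (72 × 3.959) × 0.85 = 7180.4 / 285.05 × 0.85 ≈ 21.4 mL/min
Patient B: SCr = 364 / 88.4 = 4.118 mg/dL
Patient B: CrCl = (140 − 90) × 87 / (72 × 4.118) = 4350.0 / 296.50 ≈ 14.7 mL/min
|21.4 − 14.7| = 6.7 mL/min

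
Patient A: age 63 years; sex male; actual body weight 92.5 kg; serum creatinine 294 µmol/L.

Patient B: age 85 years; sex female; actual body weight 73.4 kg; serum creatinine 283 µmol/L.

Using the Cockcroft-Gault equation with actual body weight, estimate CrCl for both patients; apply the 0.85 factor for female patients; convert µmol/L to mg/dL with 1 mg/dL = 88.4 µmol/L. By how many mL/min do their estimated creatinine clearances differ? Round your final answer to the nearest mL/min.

15 mL/min

Patient A: SCr = 294 / 88.4 = 3.326 mg/dL
Patient A: CrCl = (140 − 63) × 92.5 / (72 × 3.326) = 7122.5 / 239.47 ≈ 29.7 mL/min
Patient B: SCr = 283 / 88.4 = 3.201 mg/dL
Patient B: CrCl = (140 − 85) × 73.4 / (72 × 3.201) × 0.85 = 4037.0 / 230.47 × 0.85 ≈ 14.9 mL/min
|29.7 − 14.9| = 14.8 mL/min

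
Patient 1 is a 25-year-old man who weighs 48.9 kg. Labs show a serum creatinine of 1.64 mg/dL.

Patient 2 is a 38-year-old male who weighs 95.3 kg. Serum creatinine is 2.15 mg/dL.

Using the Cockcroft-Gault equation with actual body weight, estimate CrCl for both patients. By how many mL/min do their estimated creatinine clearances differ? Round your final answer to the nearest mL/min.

Patient 1: CrCl = (140 − 25) × 48.9 / (72 × 1.64) = 5623.5 / 118.08 ≈ 47.6 mL/min
Patient 2: CrCl = (140 − 38) × 95.3 / (72 × 2.15) = 9720.6 / 154.80 ≈ 62.8 mL/min
|47.6 − 62.8| = 15.2 mL/min

15 mL/min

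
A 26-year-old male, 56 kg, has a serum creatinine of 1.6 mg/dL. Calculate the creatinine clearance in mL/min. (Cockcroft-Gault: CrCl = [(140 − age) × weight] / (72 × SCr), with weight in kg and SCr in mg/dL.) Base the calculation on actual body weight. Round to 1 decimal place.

CrCl = (140 − 26) × 56 / (72 × 1.6) = 6384.0 / 115.20 ≈ 55.4 mL/min

55.4 mL/min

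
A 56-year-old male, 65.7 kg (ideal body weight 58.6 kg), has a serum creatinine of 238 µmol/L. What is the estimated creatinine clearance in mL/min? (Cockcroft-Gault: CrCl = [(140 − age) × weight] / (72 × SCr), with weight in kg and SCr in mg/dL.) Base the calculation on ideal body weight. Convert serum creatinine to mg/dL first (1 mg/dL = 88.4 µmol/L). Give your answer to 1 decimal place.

SCr = 238 / 88.4 = 2.692 mg/dL
CrCl = (140 − 56) × 58.6 / (72 × 2.692) = 4922.4 / 193.82 ≈ 25.4 mL/min

25.4 mL/min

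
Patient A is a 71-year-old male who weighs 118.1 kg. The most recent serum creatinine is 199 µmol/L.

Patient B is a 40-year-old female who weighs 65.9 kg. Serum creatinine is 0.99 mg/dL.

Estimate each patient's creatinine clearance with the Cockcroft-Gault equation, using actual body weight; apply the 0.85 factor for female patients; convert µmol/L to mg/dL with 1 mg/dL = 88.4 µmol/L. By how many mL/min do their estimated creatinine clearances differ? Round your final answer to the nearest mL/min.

28 mL/min

Patient A: SCr = 199 / 88.4 = 2.251 mg/dL
Patient A: CrCl = (140 − 71) × 118.1 / (72 × 2.251) = 8148.9 / 162.07 ≈ 50.3 mL/min
Patient B: CrCl = (140 − 40) × 65.9 / (72 × 0.99) × 0.85 = 6590.0 / 71.28 × 0.85 ≈ 78.6 mL/min
|50.3 − 78.6| = 28.3 mL/min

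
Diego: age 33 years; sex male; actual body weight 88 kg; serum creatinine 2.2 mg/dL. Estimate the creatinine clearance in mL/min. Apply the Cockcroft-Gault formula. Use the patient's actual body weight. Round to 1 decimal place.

CrCl = (140 − 33) × 88 / (72 × 2.2) = 9416.0 / 158.40 ≈ 59.4 mL/min

59.4 mL/min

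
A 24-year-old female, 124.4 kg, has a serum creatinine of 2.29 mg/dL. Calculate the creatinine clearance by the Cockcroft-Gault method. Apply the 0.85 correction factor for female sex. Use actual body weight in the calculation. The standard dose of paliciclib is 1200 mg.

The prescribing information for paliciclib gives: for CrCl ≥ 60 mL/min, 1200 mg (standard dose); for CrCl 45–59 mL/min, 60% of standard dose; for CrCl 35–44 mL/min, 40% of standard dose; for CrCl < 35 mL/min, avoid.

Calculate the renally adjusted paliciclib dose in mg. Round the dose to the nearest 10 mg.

CrCl = (140 − 24) × 124.4 / (72 × 2.29) × 0.85 = 14430.4 / 164.88 × 0.85 ≈ 74.4 mL/min
CrCl ≈ 74 mL/min → bracket ≥ 60 mL/min.
100% of 1200 mg = 1200 mg

1200 mg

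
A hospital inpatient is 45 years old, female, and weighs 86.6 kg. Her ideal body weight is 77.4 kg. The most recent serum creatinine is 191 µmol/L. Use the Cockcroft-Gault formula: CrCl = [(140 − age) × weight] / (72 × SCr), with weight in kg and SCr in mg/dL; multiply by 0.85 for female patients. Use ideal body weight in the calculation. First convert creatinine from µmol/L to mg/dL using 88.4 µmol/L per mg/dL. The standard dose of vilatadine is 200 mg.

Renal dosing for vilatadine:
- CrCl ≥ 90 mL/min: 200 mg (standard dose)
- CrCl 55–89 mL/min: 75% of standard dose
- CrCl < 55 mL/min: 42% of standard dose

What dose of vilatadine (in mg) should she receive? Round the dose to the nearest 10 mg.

SCr = 191 / 88.4 = 2.161 mg/dL
CrCl = (140 − 45) × 77.4 / (72 × 2.161) × 0.85 = 7353.0 / 155.59 × 0.85 ≈ 40.2 mL/min
CrCl ≈ 40 mL/min → bracket < 55 mL/min.
42% of 200 mg = 84 mg → 80 mg

80 mg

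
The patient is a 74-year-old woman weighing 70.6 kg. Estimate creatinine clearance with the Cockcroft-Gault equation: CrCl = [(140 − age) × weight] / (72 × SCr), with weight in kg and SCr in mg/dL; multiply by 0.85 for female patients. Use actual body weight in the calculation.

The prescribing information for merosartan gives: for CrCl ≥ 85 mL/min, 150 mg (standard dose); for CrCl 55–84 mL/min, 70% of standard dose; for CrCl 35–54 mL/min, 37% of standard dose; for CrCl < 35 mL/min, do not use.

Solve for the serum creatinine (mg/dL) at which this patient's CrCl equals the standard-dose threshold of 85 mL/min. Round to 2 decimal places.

0.65 mg/dL

Standard dose requires CrCl ≥ 85 mL/min.
Set (140 − 74) × 70.6 × 0.85 / (72 × SCr) = 85
SCr = (140 − 74) × 70.6 × 0.85 / (72 × 85) = 0.647 mg/dL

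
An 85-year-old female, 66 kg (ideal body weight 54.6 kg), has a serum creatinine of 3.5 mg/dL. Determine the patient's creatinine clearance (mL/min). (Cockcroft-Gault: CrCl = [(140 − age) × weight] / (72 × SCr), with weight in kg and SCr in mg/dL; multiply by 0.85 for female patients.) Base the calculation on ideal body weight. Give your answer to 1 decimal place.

10.1 mL/min

CrCl = (140 − 85) × 54.6 / (72 × 3.5) × 0.85 = 3003.0 / 252.00 × 0.85 ≈ 10.1 mL/min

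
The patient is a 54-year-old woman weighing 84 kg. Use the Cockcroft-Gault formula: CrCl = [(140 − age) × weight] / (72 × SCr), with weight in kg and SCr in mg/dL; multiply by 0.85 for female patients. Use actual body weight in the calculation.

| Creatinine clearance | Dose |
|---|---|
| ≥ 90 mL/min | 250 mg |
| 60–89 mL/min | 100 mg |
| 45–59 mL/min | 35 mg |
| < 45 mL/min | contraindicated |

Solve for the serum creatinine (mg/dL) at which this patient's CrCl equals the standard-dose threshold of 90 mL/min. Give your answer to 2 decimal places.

0.95 mg/dL

Standard dose requires CrCl ≥ 90 mL/min.
Set (140 − 54) × 84 × 0.85 / (72 × SCr) = 90
SCr = (140 − 54) × 84 × 0.85 / (72 × 90) = 0.948 mg/dL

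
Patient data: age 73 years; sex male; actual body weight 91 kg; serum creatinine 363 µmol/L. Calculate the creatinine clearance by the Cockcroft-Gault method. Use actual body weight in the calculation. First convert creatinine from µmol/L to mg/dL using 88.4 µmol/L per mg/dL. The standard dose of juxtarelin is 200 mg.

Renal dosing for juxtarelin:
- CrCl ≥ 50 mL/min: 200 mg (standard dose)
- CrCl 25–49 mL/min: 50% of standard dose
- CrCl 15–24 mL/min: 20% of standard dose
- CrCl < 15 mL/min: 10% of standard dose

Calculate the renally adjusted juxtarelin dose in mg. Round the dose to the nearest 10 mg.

SCr = 363 / 88.4 = 4.106 mg/dL
CrCl = (140 − 73) × 91 / (72 × 4.106) = 6097.0 / 295.63 ≈ 20.6 mL/min
CrCl ≈ 21 mL/min → bracket 15–24 mL/min.
20% of 200 mg = 40 mg

40 mg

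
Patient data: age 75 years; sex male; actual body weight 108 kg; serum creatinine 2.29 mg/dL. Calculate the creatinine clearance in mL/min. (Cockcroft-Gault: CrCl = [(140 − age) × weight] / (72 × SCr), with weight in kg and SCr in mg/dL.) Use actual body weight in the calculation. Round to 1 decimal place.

CrCl = (140 − 75) × 108 / (72 × 2.29) = 7020.0 / 164.88 ≈ 42.6 mL/min

42.6 mL/min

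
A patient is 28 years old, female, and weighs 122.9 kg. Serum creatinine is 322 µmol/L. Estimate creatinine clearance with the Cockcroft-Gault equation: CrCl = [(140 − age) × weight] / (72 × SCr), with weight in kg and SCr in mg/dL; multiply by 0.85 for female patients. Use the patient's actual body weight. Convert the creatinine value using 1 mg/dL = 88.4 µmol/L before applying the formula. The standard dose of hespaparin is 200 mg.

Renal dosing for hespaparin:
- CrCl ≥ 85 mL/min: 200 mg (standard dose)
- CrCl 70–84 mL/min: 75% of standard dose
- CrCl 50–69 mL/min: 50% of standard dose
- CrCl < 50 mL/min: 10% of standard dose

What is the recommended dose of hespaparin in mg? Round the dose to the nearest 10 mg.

20 mg

SCr = 322 / 88.4 = 3.643 mg/dL
CrCl = (140 − 28) × 122.9 / (72 × 3.643) × 0.85 = 13764.8 / 262.30 × 0.85 ≈ 44.6 mL/min
CrCl ≈ 45 mL/min → bracket < 50 mL/min.
10% of 200 mg = 20 mg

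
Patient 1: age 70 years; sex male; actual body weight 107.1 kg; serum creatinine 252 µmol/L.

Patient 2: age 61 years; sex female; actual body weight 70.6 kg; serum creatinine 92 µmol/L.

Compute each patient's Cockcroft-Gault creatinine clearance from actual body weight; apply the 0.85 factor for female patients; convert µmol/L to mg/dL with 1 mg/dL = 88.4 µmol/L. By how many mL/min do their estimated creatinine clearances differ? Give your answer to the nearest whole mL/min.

27 mL/min

Patient 1: SCr = 252 / 88.4 = 2.851 mg/dL
Patient 1: CrCl = (140 − 70) × 107.1 / (72 × 2.851) = 7497.0 / 205.27 ≈ 36.5 mL/min
Patient 2: SCr = 92 / 88.4 = 1.041 mg/dL
Patient 2: CrCl = (140 − 61) × 70.6 / (72 × 1.041) × 0.85 = 5577.4 / 74.95 × 0.85 ≈ 63.3 mL/min
|36.5 − 63.3| = 26.8 mL/min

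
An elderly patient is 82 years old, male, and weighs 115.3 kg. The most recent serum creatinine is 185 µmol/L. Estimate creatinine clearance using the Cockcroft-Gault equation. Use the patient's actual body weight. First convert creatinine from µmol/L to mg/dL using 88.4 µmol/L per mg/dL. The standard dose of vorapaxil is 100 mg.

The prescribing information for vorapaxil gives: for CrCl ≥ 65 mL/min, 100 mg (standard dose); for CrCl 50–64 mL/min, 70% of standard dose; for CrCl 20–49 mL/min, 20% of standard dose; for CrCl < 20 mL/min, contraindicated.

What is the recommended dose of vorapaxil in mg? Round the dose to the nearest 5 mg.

SCr = 185 / 88.4 = 2.093 mg/dL
CrCl = (140 − 82) × 115.3 / (72 × 2.093) = 6687.4 / 150.70 ≈ 44.4 mL/min
CrCl ≈ 44 mL/min → bracket 20–49 mL/min.
20% of 100 mg = 20 mg

20 mg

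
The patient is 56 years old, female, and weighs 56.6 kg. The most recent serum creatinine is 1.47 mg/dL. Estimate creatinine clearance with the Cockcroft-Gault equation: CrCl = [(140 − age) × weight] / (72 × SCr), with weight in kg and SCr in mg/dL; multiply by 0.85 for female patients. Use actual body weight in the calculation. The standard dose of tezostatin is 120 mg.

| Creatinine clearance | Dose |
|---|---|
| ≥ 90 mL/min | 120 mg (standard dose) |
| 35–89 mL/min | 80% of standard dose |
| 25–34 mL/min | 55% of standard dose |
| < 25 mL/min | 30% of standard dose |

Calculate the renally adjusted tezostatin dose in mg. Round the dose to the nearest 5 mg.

95 mg

CrCl = (140 − 56) × 56.6 / (72 × 1.47) × 0.85 = 4754.4 / 105.84 × 0.85 ≈ 38.2 mL/min
CrCl ≈ 38 mL/min → bracket 35–89 mL/min.
80% of 120 mg = 96 mg → 95 mg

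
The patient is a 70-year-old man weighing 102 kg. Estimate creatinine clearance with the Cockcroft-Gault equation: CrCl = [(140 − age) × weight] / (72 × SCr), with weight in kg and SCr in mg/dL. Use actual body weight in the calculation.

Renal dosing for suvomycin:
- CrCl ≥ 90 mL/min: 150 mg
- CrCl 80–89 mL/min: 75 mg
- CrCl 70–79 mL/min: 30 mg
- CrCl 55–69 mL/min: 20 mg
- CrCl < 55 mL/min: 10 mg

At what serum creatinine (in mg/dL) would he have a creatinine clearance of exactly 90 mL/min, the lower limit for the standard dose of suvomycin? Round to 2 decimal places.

Standard dose requires CrCl ≥ 90 mL/min.
Set (140 − 70) × 102 / (72 × SCr) = 90
SCr = (140 − 70) × 102 / (72 × 90) = 1.102 mg/dL

1.10 mg/dL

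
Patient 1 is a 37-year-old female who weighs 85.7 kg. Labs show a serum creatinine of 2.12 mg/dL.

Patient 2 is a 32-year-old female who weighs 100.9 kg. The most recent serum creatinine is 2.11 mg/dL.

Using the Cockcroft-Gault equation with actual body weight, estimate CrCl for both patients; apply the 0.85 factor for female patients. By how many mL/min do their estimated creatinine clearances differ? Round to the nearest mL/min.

12 mL/min

Patient 1: CrCl = (140 − 37) × 85.7 / (72 × 2.12) × 0.85 = 8827.1 / 152.64 × 0.85 ≈ 49.2 mL/min
Patient 2: CrCl = (140 − 32) × 100.9 / (72 × 2.11) × 0.85 = 10897.2 / 151.92 × 0.85 ≈ 61.0 mL/min
|49.2 − 61.0| = 11.8 mL/min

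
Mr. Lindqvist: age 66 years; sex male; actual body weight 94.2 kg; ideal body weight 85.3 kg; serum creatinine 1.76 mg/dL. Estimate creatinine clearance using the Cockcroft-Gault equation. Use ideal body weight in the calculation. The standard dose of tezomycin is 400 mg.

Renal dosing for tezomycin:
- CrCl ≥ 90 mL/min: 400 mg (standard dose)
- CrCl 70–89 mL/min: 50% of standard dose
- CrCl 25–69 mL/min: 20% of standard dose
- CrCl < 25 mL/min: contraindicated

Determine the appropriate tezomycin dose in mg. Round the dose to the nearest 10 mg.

80 mg

CrCl = (140 − 66) × 85.3 / (72 × 1.76) = 6312.2 / 126.72 ≈ 49.8 mL/min
CrCl ≈ 50 mL/min → bracket 25–69 mL/min.
20% of 400 mg = 80 mg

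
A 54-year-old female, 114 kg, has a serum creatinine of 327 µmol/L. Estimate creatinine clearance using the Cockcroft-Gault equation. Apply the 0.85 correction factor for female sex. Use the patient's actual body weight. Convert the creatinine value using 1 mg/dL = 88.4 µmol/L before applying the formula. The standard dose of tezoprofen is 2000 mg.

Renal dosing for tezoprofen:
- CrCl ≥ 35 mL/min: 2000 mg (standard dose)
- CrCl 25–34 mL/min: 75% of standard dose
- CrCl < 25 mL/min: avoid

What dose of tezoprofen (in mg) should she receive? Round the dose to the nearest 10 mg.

1500 mg

SCr = 327 / 88.4 = 3.699 mg/dL
CrCl = (140 − 54) × 114 / (72 × 3.699) × 0.85 = 9804.0 / 266.33 × 0.85 ≈ 31.3 mL/min
CrCl ≈ 31 mL/min → bracket 25–34 mL/min.
75% of 2000 mg = 1500 mg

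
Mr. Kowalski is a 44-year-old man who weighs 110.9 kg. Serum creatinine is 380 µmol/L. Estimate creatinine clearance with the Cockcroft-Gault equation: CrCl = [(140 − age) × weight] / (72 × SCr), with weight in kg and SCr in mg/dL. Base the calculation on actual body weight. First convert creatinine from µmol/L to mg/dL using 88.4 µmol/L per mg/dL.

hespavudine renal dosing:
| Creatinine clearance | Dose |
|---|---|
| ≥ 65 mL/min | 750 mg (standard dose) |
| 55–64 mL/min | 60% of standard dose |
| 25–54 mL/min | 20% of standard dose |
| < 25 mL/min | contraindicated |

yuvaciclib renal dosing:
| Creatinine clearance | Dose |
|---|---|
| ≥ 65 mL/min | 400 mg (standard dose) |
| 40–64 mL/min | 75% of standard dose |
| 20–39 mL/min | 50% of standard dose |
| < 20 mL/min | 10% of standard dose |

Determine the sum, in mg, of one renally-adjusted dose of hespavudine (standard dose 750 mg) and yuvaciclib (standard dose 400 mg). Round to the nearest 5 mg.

350 mg

SCr = 380 / 88.4 = 4.299 mg/dL
CrCl = (140 − 44) × 110.9 / (72 × 4.299) = 10646.4 / 309.53 ≈ 34.4 mL/min
CrCl ≈ 34 mL/min.
hespavudine: 25–54 mL/min → 20% of 750 mg = 150 mg.
yuvaciclib: 20–39 mL/min → 50% of 400 mg = 200 mg.
Total = 150 + 200 = 350 mg.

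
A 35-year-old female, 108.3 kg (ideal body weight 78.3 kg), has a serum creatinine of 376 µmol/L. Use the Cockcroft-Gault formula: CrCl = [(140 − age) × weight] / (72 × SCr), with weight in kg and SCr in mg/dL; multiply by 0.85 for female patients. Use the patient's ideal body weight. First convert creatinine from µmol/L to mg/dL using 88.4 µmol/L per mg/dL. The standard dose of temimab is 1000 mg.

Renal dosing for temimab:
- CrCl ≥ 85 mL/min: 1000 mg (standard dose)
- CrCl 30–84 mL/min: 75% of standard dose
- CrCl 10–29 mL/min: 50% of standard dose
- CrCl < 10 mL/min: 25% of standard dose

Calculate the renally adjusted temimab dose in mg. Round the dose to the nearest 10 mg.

SCr = 376 / 88.4 = 4.253 mg/dL
CrCl = (140 − 35) × 78.3 / (72 × 4.253) × 0.85 = 8221.5 / 306.22 × 0.85 ≈ 22.8 mL/min
CrCl ≈ 23 mL/min → bracket 10–29 mL/min.
50% of 1000 mg = 500 mg

500 mg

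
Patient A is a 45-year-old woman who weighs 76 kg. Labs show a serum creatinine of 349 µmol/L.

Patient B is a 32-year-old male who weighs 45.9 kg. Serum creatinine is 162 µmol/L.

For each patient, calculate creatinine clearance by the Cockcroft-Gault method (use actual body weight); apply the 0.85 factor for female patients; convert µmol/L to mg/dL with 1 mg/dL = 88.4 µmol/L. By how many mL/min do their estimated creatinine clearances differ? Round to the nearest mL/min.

16 mL/min

Patient A: SCr = 349 / 88.4 = 3.948 mg/dL
Patient A: CrCl = (140 − 45) × 76 / (72 × 3.948) × 0.85 = 7220.0 / 284.26 × 0.85 ≈ 21.6 mL/min
Patient B: SCr = 162 / 88.4 = 1.833 mg/dL
Patient B: CrCl = (140 − 32) × 45.9 / (72 × 1.833) = 4957.2 / 131.98 ≈ 37.6 mL/min
|21.6 − 37.6| = 16.0 mL/min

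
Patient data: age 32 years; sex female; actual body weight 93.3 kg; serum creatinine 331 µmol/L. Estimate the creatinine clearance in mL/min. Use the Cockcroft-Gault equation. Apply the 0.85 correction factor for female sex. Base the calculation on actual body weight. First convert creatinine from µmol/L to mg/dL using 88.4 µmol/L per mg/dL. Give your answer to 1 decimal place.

SCr = 331 / 88.4 = 3.744 mg/dL
CrCl = (140 − 32) × 93.3 / (72 × 3.744) × 0.85 = 10076.4 / 269.57 × 0.85 ≈ 31.8 mL/min

31.8 mL/min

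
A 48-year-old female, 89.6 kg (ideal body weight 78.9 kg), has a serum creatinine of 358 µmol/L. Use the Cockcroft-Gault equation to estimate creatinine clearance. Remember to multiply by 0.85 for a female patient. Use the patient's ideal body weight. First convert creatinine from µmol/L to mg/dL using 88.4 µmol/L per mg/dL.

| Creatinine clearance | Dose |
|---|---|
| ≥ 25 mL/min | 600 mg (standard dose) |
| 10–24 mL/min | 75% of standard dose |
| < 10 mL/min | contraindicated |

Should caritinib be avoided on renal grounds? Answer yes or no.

SCr = 358 / 88.4 = 4.05 mg/dL
CrCl = (140 − 48) × 78.9 / (72 × 4.05) × 0.85 = 7258.8 / 291.60 × 0.85 ≈ 21.2 mL/min
CrCl ≈ 21 mL/min, which is ≥ 10 mL/min.

no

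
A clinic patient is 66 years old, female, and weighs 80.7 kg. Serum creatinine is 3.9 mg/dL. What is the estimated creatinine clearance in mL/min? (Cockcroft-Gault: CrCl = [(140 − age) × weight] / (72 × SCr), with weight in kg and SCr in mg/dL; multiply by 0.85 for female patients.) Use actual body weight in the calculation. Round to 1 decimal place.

18.1 mL/min

CrCl = (140 − 66) × 80.7 / (72 × 3.9) × 0.85 = 5971.8 / 280.80 × 0.85 ≈ 18.1 mL/min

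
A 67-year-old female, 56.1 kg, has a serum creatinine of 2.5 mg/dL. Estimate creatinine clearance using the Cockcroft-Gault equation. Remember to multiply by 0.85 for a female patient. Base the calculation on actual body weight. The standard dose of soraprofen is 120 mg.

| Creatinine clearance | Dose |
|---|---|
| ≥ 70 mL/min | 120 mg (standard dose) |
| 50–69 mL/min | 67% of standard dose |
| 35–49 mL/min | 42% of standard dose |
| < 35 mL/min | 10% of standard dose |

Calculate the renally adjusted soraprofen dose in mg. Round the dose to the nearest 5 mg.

CrCl = (140 − 67) × 56.1 / (72 × 2.5) × 0.85 = 4095.3 / 180.00 × 0.85 ≈ 19.3 mL/min
CrCl ≈ 19 mL/min → bracket < 35 mL/min.
10% of 120 mg = 12 mg → 10 mg

10 mg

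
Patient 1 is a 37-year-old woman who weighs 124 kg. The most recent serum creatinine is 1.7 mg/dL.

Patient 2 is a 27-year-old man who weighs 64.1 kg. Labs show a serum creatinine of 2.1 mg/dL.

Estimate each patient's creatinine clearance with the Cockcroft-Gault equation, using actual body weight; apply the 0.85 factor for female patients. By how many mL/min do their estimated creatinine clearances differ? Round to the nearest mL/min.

Patient 1: CrCl = (140 − 37) × 124 / (72 × 1.7) × 0.85 = 12772.0 / 122.40 × 0.85 ≈ 88.7 mL/min
Patient 2: CrCl = (140 − 27) × 64.1 / (72 × 2.1) = 7243.3 / 151.20 ≈ 47.9 mL/min
|88.7 − 47.9| = 40.8 mL/min

41 mL/min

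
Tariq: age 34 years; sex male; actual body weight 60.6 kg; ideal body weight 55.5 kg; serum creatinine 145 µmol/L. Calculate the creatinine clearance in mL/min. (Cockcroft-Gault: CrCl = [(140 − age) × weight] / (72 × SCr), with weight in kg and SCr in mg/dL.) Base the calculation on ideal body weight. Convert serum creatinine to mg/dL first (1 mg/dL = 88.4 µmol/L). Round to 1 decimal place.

49.8 mL/min

SCr = 145 / 88.4 = 1.64 mg/dL
CrCl = (140 − 34) × 55.5 / (72 × 1.64) = 5883.0 / 118.08 ≈ 49.8 mL/min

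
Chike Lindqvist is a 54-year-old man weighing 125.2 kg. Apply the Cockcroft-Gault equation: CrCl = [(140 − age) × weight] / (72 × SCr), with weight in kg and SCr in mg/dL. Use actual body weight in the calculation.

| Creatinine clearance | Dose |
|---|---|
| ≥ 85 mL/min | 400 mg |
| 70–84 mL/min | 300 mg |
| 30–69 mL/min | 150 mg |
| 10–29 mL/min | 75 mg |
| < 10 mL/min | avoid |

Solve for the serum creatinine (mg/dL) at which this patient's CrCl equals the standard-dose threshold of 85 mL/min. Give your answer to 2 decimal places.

1.76 mg/dL

Standard dose requires CrCl ≥ 85 mL/min.
Set (140 − 54) × 125.2 / (72 × SCr) = 85
SCr = (140 − 54) × 125.2 / (72 × 85) = 1.759 mg/dL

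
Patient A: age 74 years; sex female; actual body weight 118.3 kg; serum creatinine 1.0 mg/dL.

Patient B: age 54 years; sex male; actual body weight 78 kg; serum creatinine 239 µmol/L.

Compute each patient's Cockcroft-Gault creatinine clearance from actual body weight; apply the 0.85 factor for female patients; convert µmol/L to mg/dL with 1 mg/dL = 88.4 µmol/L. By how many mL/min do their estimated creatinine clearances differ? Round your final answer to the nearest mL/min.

Patient A: CrCl = (140 − 74) × 118.3 / (72 × 1) × 0.85 = 7807.8 / 72.00 × 0.85 ≈ 92.2 mL/min
Patient B: SCr = 239 / 88.4 = 2.704 mg/dL
Patient B: CrCl = (140 − 54) × 78 / (72 × 2.704) = 6708.0 / 194.69 ≈ 34.5 mL/min
|92.2 − 34.5| = 57.7 mL/min

58 mL/min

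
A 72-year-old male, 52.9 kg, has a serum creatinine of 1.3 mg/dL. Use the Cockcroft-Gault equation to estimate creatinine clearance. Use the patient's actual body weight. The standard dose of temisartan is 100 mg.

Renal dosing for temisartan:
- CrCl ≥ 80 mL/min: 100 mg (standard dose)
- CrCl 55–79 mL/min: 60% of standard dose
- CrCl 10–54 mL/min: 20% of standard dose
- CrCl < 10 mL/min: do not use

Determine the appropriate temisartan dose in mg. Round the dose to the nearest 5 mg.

CrCl = (140 − 72) × 52.9 / (72 × 1.3) = 3597.2 / 93.60 ≈ 38.4 mL/min
CrCl ≈ 38 mL/min → bracket 10–54 mL/min.
20% of 100 mg = 20 mg

20 mg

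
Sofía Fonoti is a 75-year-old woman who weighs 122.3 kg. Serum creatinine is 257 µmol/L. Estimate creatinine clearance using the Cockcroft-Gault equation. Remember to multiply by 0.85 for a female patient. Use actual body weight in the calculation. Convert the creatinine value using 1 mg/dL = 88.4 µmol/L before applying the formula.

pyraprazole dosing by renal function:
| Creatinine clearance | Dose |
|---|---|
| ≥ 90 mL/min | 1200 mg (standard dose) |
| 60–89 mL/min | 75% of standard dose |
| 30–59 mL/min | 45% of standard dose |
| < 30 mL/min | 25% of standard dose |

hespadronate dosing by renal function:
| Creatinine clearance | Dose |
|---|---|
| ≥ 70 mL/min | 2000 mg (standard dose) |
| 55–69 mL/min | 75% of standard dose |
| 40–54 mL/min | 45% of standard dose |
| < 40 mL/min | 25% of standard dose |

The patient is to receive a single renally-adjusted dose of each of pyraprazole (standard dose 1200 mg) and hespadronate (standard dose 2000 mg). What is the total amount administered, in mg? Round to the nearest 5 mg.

SCr = 257 / 88.4 = 2.907 mg/dL
CrCl = (140 − 75) × 122.3 / (72 × 2.907) × 0.85 = 7949.5 / 209.30 × 0.85 ≈ 32.3 mL/min
CrCl ≈ 32 mL/min.
pyraprazole: 30–59 mL/min → 45% of 1200 mg = 540 mg.
hespadronate: < 40 mL/min → 25% of 2000 mg = 500 mg.
Total = 540 + 500 = 1040 mg.

1040 mg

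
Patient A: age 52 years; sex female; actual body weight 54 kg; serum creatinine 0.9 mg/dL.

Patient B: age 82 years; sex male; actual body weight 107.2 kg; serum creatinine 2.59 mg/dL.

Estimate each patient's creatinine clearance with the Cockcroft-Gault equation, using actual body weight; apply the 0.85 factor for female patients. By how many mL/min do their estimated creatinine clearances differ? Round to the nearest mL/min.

29 mL/min

Patient A: CrCl = (140 − 52) × 54 / (72 × 0.9) × 0.85 = 4752.0 / 64.80 × 0.85 ≈ 62.3 mL/min
Patient B: CrCl = (140 − 82) × 107.2 / (72 × 2.59) = 6217.6 / 186.48 ≈ 33.3 mL/min
|62.3 − 33.3| = 29.0 mL/min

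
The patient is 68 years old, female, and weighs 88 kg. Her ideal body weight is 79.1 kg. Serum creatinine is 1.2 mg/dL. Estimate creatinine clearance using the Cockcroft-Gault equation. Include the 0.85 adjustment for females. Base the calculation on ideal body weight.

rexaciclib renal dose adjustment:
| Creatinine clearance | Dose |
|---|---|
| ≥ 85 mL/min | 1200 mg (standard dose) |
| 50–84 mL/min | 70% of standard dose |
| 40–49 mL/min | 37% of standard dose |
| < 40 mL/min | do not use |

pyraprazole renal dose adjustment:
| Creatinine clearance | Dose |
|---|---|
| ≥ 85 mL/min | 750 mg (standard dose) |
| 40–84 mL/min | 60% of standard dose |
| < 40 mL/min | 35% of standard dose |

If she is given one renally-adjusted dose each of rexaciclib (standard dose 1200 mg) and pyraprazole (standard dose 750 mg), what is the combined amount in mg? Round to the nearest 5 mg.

CrCl = (140 − 68) × 79.1 / (72 × 1.2) × 0.85 = 5695.2 / 86.40 × 0.85 ≈ 56.0 mL/min
CrCl ≈ 56 mL/min.
rexaciclib: 50–84 mL/min → 70% of 1200 mg = 840 mg.
pyraprazole: 40–84 mL/min → 60% of 750 mg = 450 mg.
Total = 840 + 450 = 1290 mg.

1290 mg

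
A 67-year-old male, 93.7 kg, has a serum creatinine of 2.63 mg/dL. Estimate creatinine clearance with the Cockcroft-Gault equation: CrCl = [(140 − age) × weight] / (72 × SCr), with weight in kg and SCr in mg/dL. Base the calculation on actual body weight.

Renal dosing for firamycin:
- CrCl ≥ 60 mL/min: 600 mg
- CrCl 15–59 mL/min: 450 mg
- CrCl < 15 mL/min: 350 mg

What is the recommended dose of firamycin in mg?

CrCl = (140 − 67) × 93.7 / (72 × 2.63) = 6840.1 / 189.36 ≈ 36.1 mL/min
CrCl ≈ 36 mL/min → bracket 15–59 mL/min.
Dose for this bracket: 450 mg.

450 mg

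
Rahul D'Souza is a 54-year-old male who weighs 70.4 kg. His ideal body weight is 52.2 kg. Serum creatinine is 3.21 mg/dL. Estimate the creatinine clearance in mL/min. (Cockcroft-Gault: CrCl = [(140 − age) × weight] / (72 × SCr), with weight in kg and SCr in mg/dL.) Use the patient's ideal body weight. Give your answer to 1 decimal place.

CrCl = (140 − 54) × 52.2 / (72 × 3.21) = 4489.2 / 231.12 ≈ 19.4 mL/min

19.4 mL/min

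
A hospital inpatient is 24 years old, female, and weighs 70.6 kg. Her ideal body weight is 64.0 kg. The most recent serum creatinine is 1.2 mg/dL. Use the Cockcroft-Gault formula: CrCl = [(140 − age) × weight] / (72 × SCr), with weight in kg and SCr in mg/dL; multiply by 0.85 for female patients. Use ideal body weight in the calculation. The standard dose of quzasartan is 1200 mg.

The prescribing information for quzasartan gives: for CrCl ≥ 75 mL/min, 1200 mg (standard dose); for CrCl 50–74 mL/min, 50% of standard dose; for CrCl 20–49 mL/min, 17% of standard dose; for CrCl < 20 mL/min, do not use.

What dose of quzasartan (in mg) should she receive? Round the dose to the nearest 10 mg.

CrCl = (140 − 24) × 64 / (72 × 1.2) × 0.85 = 7424.0 / 86.40 × 0.85 ≈ 73.0 mL/min
CrCl ≈ 73 mL/min → bracket 50–74 mL/min.
50% of 1200 mg = 600 mg

600 mg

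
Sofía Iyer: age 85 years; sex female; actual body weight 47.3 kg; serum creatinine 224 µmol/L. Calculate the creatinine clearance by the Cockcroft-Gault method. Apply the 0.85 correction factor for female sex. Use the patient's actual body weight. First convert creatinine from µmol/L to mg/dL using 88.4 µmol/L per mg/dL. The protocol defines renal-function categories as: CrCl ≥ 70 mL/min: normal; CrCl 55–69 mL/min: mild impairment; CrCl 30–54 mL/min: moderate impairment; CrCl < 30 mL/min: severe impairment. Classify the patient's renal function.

severe impairment

SCr = 224 / 88.4 = 2.534 mg/dL
CrCl = (140 − 85) × 47.3 / (72 × 2.534) × 0.85 = 2601.5 / 182.45 × 0.85 ≈ 12.1 mL/min
12 mL/min falls in the 'severe impairment' range.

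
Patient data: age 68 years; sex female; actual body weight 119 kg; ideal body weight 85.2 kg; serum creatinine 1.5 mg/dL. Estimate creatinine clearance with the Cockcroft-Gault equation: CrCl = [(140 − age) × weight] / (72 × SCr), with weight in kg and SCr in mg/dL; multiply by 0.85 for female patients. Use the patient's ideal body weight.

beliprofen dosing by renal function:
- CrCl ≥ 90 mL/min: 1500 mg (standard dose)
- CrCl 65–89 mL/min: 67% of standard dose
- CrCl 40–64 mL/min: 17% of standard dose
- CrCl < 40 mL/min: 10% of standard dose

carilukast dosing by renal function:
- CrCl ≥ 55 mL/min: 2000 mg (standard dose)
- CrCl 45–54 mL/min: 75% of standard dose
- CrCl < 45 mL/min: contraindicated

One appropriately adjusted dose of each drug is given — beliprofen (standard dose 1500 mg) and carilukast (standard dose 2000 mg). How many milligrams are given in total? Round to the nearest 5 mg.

CrCl = (140 − 68) × 85.2 / (72 × 1.5) × 0.85 = 6134.4 / 108.00 × 0.85 ≈ 48.3 mL/min
CrCl ≈ 48 mL/min.
beliprofen: 40–64 mL/min → 17% of 1500 mg = 255 mg.
carilukast: 45–54 mL/min → 75% of 2000 mg = 1500 mg.
Total = 255 + 1500 = 1755 mg.

1755 mg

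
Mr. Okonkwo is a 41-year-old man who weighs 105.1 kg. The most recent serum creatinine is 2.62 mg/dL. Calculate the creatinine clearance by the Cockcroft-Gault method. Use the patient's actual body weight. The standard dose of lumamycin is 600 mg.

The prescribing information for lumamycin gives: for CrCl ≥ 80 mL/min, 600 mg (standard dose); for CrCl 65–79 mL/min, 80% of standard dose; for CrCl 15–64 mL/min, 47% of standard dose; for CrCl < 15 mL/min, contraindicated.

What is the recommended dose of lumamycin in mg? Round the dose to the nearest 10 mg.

CrCl = (140 − 41) × 105.1 / (72 × 2.62) = 10404.9 / 188.64 ≈ 55.2 mL/min
CrCl ≈ 55 mL/min → bracket 15–64 mL/min.
47% of 600 mg = 282 mg → 280 mg

280 mg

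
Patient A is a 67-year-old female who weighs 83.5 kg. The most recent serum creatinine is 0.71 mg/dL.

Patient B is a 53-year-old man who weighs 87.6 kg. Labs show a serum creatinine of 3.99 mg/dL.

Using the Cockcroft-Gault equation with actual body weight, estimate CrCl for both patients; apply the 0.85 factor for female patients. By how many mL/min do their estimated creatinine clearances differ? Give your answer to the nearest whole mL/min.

Patient A: CrCl = (140 − 67) × 83.5 / (72 × 0.71) × 0.85 = 6095.5 / 51.12 × 0.85 ≈ 101.4 mL/min
Patient B: CrCl = (140 − 53) × 87.6 / (72 × 3.99) = 7621.2 / 287.28 ≈ 26.5 mL/min
|101.4 − 26.5| = 74.9 mL/min

75 mL/min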